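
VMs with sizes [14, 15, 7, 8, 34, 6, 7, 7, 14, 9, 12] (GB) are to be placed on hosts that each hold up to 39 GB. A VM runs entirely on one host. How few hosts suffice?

Total = 34 + 15 + 14 + 14 + 12 + 9 + 8 + 7 + 7 + 7 + 6 = 133 GB.
Lower bound: ⌈133/39⌉ = 4 hosts.
A packing using 4 hosts:
  host 1: 34 = 34
  host 2: 15 + 14 + 9 = 38
  host 3: 14 + 12 + 8 = 34
  host 4: 7 + 7 + 7 + 6 = 27
This matches the lower bound, so 4 is optimal.

4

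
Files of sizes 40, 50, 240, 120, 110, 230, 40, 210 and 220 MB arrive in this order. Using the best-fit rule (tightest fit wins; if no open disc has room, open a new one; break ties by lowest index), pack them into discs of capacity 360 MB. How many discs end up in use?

5

  40 → disc 1 (new)  [load 40/360]
  50 → disc 1  [load 90/360]
  240 → disc 1  [load 330/360]
  120 → disc 2 (new)  [load 120/360]
  110 → disc 2  [load 230/360]
  230 → disc 3 (new)  [load 230/360]
  40 → disc 2  [load 270/360]
  210 → disc 4 (new)  [load 210/360]
  220 → disc 5 (new)  [load 220/360]
5 discs opened.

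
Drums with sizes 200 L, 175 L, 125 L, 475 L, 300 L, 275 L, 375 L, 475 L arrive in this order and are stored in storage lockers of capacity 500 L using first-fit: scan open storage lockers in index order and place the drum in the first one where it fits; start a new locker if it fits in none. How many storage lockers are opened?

6

  200 → locker 1 (new)  [load 200/500]
  175 → locker 1  [load 375/500]
  125 → locker 1  [load 500/500]
  475 → locker 2 (new)  [load 475/500]
  300 → locker 3 (new)  [load 300/500]
  275 → locker 4 (new)  [load 275/500]
  375 → locker 5 (new)  [load 375/500]
  475 → locker 6 (new)  [load 475/500]
6 storage lockers opened.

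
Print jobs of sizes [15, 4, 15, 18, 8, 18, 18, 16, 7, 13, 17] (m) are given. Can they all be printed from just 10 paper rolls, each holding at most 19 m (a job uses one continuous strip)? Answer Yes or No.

A valid assignment using 9 paper rolls:
  roll 1: 18 = 18
  roll 2: 18 = 18
  roll 3: 18 = 18
  roll 4: 17 = 17
  roll 5: 16 = 16
  roll 6: 15 + 4 = 19
  roll 7: 15 = 15
  roll 8: 13 = 13
  roll 9: 8 + 7 = 15
That uses only 9 ≤ 10, so 10 paper rolls are enough.

Yes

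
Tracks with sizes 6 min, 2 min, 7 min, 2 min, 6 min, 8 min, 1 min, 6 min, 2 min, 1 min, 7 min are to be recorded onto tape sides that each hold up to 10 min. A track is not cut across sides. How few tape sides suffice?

6

Total = 8 + 7 + 7 + 6 + 6 + 6 + 2 + 2 + 2 + 1 + 1 = 48 min.
Lower bound: ⌈48/10⌉ = 5 tape sides.
Also, 6 tracks each exceed 5 min, and no two of those can share a side, so at least 6 tape sides are needed.
A packing using 6 tape sides:
  side 1: 8 + 2 = 10
  side 2: 7 + 2 + 1 = 10
  side 3: 7 + 2 + 1 = 10
  side 4: 6 = 6
  side 5: 6 = 6
  side 6: 6 = 6
This matches the lower bound, so 6 is optimal.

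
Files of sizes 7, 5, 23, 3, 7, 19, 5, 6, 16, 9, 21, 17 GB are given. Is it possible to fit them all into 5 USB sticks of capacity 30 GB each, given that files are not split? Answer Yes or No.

A valid assignment using 5 USB sticks:
  USB stick 1: 23 + 7 = 30
  USB stick 2: 21 + 9 = 30
  USB stick 3: 19 + 7 + 3 = 29
  USB stick 4: 17 + 6 + 5 = 28
  USB stick 5: 16 + 5 = 21
Every load is within 30 GB, so 5 USB sticks suffice.

Yes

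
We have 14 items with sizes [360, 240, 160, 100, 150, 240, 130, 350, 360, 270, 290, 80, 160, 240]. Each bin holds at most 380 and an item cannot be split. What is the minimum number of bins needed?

Total = 360 + 360 + 350 + 290 + 270 + 240 + 240 + 240 + 160 + 160 + 150 + 130 + 100 + 80 = 3130.
Lower bound: ⌈3130/380⌉ = 9 bins.
A packing using 10 bins:
  bin 1: 360 = 360
  bin 2: 360 = 360
  bin 3: 350 = 350
  bin 4: 290 + 80 = 370
  bin 5: 270 + 100 = 370
  bin 6: 240 + 130 = 370
  bin 7: 240 = 240
  bin 8: 240 = 240
  bin 9: 160 + 160 = 320
  bin 10: 150 = 150
No arrangement into 9 bins stays within capacity, so 10 is optimal.

10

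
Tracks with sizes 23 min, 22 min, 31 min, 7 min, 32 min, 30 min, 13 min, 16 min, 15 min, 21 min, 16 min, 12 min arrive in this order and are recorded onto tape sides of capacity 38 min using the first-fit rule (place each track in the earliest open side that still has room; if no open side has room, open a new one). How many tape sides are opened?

  23 → side 1 (new)  [load 23/38]
  22 → side 2 (new)  [load 22/38]
  31 → side 3 (new)  [load 31/38]
  7 → side 1  [load 30/38]
  32 → side 4 (new)  [load 32/38]
  30 → side 5 (new)  [load 30/38]
  13 → side 2  [load 35/38]
  16 → side 6 (new)  [load 16/38]
  15 → side 6  [load 31/38]
  21 → side 7 (new)  [load 21/38]
  16 → side 7  [load 37/38]
  12 → side 8 (new)  [load 12/38]
8 tape sides opened.

8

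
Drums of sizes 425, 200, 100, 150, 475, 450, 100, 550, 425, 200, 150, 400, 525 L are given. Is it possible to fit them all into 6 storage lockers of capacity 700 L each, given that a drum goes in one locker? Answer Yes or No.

No

Total = 4150 L; ⌈4150/700⌉ = 6.
7 drums each exceed half the capacity and cannot share a locker, forcing at least 7 storage lockers.
At least 7 storage lockers are required, but only 6 are allowed.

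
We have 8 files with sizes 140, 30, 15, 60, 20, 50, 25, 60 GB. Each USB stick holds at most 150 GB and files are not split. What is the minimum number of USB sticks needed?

3

Total = 140 + 60 + 60 + 50 + 30 + 25 + 20 + 15 = 400 GB.
Lower bound: ⌈400/150⌉ = 3 USB sticks.
A packing using 3 USB sticks:
  USB stick 1: 140 = 140
  USB stick 2: 60 + 60 + 30 = 150
  USB stick 3: 50 + 25 + 20 + 15 = 110
This matches the lower bound, so 3 is optimal.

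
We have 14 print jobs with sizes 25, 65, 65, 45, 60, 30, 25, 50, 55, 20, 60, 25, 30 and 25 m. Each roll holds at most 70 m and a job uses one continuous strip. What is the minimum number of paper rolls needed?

Total = 65 + 65 + 60 + 60 + 55 + 50 + 45 + 30 + 30 + 25 + 25 + 25 + 25 + 20 = 580 m.
Lower bound: ⌈580/70⌉ = 9 paper rolls.
A packing using 10 paper rolls:
  roll 1: 65 = 65
  roll 2: 65 = 65
  roll 3: 60 = 60
  roll 4: 60 = 60
  roll 5: 55 = 55
  roll 6: 50 + 20 = 70
  roll 7: 45 + 25 = 70
  roll 8: 30 + 30 = 60
  roll 9: 25 + 25 = 50
  roll 10: 25 = 25
No arrangement into 9 paper rolls stays within capacity, so 10 is optimal.

10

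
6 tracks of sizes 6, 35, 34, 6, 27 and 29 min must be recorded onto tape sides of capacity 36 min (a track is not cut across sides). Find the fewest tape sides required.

Total = 35 + 34 + 29 + 27 + 6 + 6 = 137 min.
Lower bound: ⌈137/36⌉ = 4 tape sides.
A packing using 4 tape sides:
  side 1: 35 = 35
  side 2: 34 = 34
  side 3: 29 + 6 = 35
  side 4: 27 + 6 = 33
This matches the lower bound, so 4 is optimal.

4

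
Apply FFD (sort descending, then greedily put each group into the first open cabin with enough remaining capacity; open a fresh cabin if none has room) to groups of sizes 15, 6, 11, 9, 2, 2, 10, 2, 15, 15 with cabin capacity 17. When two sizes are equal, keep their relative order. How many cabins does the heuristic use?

Sorted descending: 15, 15, 15, 11, 10, 9, 6, 2, 2, 2.
  15 → cabin 1 (new)  [load 15/17]
  15 → cabin 2 (new)  [load 15/17]
  15 → cabin 3 (new)  [load 15/17]
  11 → cabin 4 (new)  [load 11/17]
  10 → cabin 5 (new)  [load 10/17]
  9 → cabin 6 (new)  [load 9/17]
  6 → cabin 4  [load 17/17]
  2 → cabin 1  [load 17/17]
  2 → cabin 2  [load 17/17]
  2 → cabin 3  [load 17/17]
6 cabins opened.

6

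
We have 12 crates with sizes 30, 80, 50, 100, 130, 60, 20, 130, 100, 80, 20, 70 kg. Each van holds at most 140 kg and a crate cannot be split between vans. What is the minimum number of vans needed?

7

Total = 130 + 130 + 100 + 100 + 80 + 80 + 70 + 60 + 50 + 30 + 20 + 20 = 870 kg.
Lower bound: ⌈870/140⌉ = 7 vans.
A packing using 7 vans:
  van 1: 130 = 130
  van 2: 130 = 130
  van 3: 100 + 30 = 130
  van 4: 100 + 20 + 20 = 140
  van 5: 80 + 60 = 140
  van 6: 80 + 50 = 130
  van 7: 70 = 70
This matches the lower bound, so 7 is optimal.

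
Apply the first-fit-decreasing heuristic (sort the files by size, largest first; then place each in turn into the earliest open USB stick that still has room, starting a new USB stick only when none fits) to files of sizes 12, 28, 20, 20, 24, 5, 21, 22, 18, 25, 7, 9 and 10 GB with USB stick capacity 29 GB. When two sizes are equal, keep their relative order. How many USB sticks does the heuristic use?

Sorted descending: 28, 25, 24, 22, 21, 20, 20, 18, 12, 10, 9, 7, 5.
  28 → USB stick 1 (new)  [load 28/29]
  25 → USB stick 2 (new)  [load 25/29]
  24 → USB stick 3 (new)  [load 24/29]
  22 → USB stick 4 (new)  [load 22/29]
  21 → USB stick 5 (new)  [load 21/29]
  20 → USB stick 6 (new)  [load 20/29]
  20 → USB stick 7 (new)  [load 20/29]
  18 → USB stick 8 (new)  [load 18/29]
  12 → USB stick 9 (new)  [load 12/29]
  10 → USB stick 8  [load 28/29]
  9 → USB stick 6  [load 29/29]
  7 → USB stick 4  [load 29/29]
  5 → USB stick 3  [load 29/29]
9 USB sticks opened.

9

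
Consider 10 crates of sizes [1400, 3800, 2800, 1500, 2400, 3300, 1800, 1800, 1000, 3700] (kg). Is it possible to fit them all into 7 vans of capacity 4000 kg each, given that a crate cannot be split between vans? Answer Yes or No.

A valid assignment using 7 vans:
  van 1: 3800 = 3800
  van 2: 3700 = 3700
  van 3: 3300 = 3300
  van 4: 2800 + 1000 = 3800
  van 5: 2400 + 1500 = 3900
  van 6: 1800 + 1800 = 3600
  van 7: 1400 = 1400
Every load is within 4000 kg, so 7 vans suffice.

Yes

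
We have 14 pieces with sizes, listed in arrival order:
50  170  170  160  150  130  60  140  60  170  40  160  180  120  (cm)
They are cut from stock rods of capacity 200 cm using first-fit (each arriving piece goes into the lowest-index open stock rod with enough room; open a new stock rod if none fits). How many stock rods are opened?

  50 → stock rod 1 (new)  [load 50/200]
  170 → stock rod 2 (new)  [load 170/200]
  170 → stock rod 3 (new)  [load 170/200]
  160 → stock rod 4 (new)  [load 160/200]
  150 → stock rod 1  [load 200/200]
  130 → stock rod 5 (new)  [load 130/200]
  60 → stock rod 5  [load 190/200]
  140 → stock rod 6 (new)  [load 140/200]
  60 → stock rod 6  [load 200/200]
  170 → stock rod 7 (new)  [load 170/200]
  40 → stock rod 4  [load 200/200]
  160 → stock rod 8 (new)  [load 160/200]
  180 → stock rod 9 (new)  [load 180/200]
  120 → stock rod 10 (new)  [load 120/200]
10 stock rods opened.

10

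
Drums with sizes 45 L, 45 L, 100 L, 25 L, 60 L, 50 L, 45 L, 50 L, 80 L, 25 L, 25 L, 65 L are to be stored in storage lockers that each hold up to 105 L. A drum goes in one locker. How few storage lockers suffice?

7

Total = 100 + 80 + 65 + 60 + 50 + 50 + 45 + 45 + 45 + 25 + 25 + 25 = 615 L.
Lower bound: ⌈615/105⌉ = 6 storage lockers.
A packing using 7 storage lockers:
  locker 1: 100 = 100
  locker 2: 80 + 25 = 105
  locker 3: 65 + 25 = 90
  locker 4: 60 + 45 = 105
  locker 5: 50 + 50 = 100
  locker 6: 45 + 45 = 90
  locker 7: 25 = 25
No arrangement into 6 storage lockers stays within capacity, so 7 is optimal.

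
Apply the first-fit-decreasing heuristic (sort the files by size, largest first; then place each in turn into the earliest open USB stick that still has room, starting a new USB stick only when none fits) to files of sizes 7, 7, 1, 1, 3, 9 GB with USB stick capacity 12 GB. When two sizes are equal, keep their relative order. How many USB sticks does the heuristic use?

3

Sorted descending: 9, 7, 7, 3, 1, 1.
  9 → USB stick 1 (new)  [load 9/12]
  7 → USB stick 2 (new)  [load 7/12]
  7 → USB stick 3 (new)  [load 7/12]
  3 → USB stick 1  [load 12/12]
  1 → USB stick 2  [load 8/12]
  1 → USB stick 2  [load 9/12]
3 USB sticks opened.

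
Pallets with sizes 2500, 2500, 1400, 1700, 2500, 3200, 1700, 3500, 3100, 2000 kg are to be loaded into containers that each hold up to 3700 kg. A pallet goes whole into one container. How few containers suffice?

Total = 3500 + 3200 + 3100 + 2500 + 2500 + 2500 + 2000 + 1700 + 1700 + 1400 = 24100 kg.
Lower bound: ⌈24100/3700⌉ = 7 containers.
A packing using 8 containers:
  container 1: 3500 = 3500
  container 2: 3200 = 3200
  container 3: 3100 = 3100
  container 4: 2500 = 2500
  container 5: 2500 = 2500
  container 6: 2500 = 2500
  container 7: 2000 + 1700 = 3700
  container 8: 1700 + 1400 = 3100
No arrangement into 7 containers stays within capacity, so 8 is optimal.

8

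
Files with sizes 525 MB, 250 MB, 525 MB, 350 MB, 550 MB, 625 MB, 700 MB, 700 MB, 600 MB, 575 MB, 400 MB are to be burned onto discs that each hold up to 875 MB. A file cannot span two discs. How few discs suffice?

Total = 700 + 700 + 625 + 600 + 575 + 550 + 525 + 525 + 400 + 350 + 250 = 5800 MB.
Lower bound: ⌈5800/875⌉ = 7 discs.
Also, 8 files each exceed 875/2 MB, and no two of those can share a disc, so at least 8 discs are needed.
A packing using 9 discs:
  disc 1: 700 = 700
  disc 2: 700 = 700
  disc 3: 625 + 250 = 875
  disc 4: 600 = 600
  disc 5: 575 = 575
  disc 6: 550 = 550
  disc 7: 525 + 350 = 875
  disc 8: 525 = 525
  disc 9: 400 = 400
No arrangement into 8 discs stays within capacity, so 9 is optimal.

9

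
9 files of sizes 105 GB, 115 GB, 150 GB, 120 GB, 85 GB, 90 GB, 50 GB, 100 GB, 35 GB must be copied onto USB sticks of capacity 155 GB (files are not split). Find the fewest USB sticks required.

Total = 150 + 120 + 115 + 105 + 100 + 90 + 85 + 50 + 35 = 850 GB.
Lower bound: ⌈850/155⌉ = 6 USB sticks.
Also, 7 files each exceed 155/2 GB, and no two of those can share a USB stick, so at least 7 USB sticks are needed.
A packing using 7 USB sticks:
  USB stick 1: 150 = 150
  USB stick 2: 120 + 35 = 155
  USB stick 3: 115 = 115
  USB stick 4: 105 + 50 = 155
  USB stick 5: 100 = 100
  USB stick 6: 90 = 90
  USB stick 7: 85 = 85
This matches the lower bound, so 7 is optimal.

7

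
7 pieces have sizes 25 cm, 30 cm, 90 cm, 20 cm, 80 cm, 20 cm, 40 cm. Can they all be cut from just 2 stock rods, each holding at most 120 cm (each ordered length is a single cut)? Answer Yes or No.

No

Total = 305 cm; ⌈305/120⌉ = 3.
At least 3 stock rods are required, but only 2 are allowed.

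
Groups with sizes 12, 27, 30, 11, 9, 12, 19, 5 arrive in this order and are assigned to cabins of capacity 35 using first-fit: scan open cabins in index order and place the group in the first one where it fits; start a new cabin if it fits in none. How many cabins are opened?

  12 → cabin 1 (new)  [load 12/35]
  27 → cabin 2 (new)  [load 27/35]
  30 → cabin 3 (new)  [load 30/35]
  11 → cabin 1  [load 23/35]
  9 → cabin 1  [load 32/35]
  12 → cabin 4 (new)  [load 12/35]
  19 → cabin 4  [load 31/35]
  5 → cabin 2  [load 32/35]
4 cabins opened.

4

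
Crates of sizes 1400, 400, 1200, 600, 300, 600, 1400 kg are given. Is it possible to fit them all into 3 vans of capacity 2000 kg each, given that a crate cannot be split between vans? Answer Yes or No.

A valid assignment using 3 vans:
  van 1: 1400 + 600 = 2000
  van 2: 1400 + 600 = 2000
  van 3: 1200 + 400 + 300 = 1900
Every load is within 2000 kg, so 3 vans suffice.

Yes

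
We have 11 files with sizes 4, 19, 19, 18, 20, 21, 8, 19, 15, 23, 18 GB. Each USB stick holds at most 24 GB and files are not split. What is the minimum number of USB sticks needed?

Total = 23 + 21 + 20 + 19 + 19 + 19 + 18 + 18 + 15 + 8 + 4 = 184 GB.
Lower bound: ⌈184/24⌉ = 8 USB sticks.
Also, 9 files each exceed 12 GB, and no two of those can share a USB stick, so at least 9 USB sticks are needed.
A packing using 9 USB sticks:
  USB stick 1: 23 = 23
  USB stick 2: 21 = 21
  USB stick 3: 20 + 4 = 24
  USB stick 4: 19 = 19
  USB stick 5: 19 = 19
  USB stick 6: 19 = 19
  USB stick 7: 18 = 18
  USB stick 8: 18 = 18
  USB stick 9: 15 + 8 = 23
This matches the lower bound, so 9 is optimal.

9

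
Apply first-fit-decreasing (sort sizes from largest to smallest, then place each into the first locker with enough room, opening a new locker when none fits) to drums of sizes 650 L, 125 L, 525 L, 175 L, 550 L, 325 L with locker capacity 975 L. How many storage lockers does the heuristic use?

Sorted descending: 650, 550, 525, 325, 175, 125.
  650 → locker 1 (new)  [load 650/975]
  550 → locker 2 (new)  [load 550/975]
  525 → locker 3 (new)  [load 525/975]
  325 → locker 1  [load 975/975]
  175 → locker 2  [load 725/975]
  125 → locker 2  [load 850/975]
3 storage lockers opened.

3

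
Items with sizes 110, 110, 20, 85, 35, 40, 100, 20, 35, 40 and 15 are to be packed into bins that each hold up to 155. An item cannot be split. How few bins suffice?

Total = 110 + 110 + 100 + 85 + 40 + 40 + 35 + 35 + 20 + 20 + 15 = 610.
Lower bound: ⌈610/155⌉ = 4 bins.
A packing using 4 bins:
  bin 1: 110 + 40 = 150
  bin 2: 110 + 40 = 150
  bin 3: 100 + 35 + 20 = 155
  bin 4: 85 + 35 + 20 + 15 = 155
This matches the lower bound, so 4 is optimal.

4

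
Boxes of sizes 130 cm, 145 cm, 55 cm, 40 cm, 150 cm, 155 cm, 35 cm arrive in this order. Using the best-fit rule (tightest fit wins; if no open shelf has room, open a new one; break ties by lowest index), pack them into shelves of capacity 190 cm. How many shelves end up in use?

  130 → shelf 1 (new)  [load 130/190]
  145 → shelf 2 (new)  [load 145/190]
  55 → shelf 1  [load 185/190]
  40 → shelf 2  [load 185/190]
  150 → shelf 3 (new)  [load 150/190]
  155 → shelf 4 (new)  [load 155/190]
  35 → shelf 4  [load 190/190]
4 shelves opened.

4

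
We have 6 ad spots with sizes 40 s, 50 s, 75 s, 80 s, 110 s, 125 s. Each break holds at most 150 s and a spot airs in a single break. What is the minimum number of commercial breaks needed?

Total = 125 + 110 + 80 + 75 + 50 + 40 = 480 s.
Lower bound: ⌈480/150⌉ = 4 commercial breaks.
A packing using 4 commercial breaks:
  break 1: 125 = 125
  break 2: 110 + 40 = 150
  break 3: 80 + 50 = 130
  break 4: 75 = 75
This matches the lower bound, so 4 is optimal.

4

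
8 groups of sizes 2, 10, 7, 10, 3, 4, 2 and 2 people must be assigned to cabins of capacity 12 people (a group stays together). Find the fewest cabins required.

4

Total = 10 + 10 + 7 + 4 + 3 + 2 + 2 + 2 = 40 people.
Lower bound: ⌈40/12⌉ = 4 cabins.
A packing using 4 cabins:
  cabin 1: 10 + 2 = 12
  cabin 2: 10 + 2 = 12
  cabin 3: 7 + 4 = 11
  cabin 4: 3 + 2 = 5
This matches the lower bound, so 4 is optimal.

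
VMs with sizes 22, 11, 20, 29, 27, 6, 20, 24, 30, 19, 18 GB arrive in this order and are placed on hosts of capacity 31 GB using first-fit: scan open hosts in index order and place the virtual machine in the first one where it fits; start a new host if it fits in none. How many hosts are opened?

  22 → host 1 (new)  [load 22/31]
  11 → host 2 (new)  [load 11/31]
  20 → host 2  [load 31/31]
  29 → host 3 (new)  [load 29/31]
  27 → host 4 (new)  [load 27/31]
  6 → host 1  [load 28/31]
  20 → host 5 (new)  [load 20/31]
  24 → host 6 (new)  [load 24/31]
  30 → host 7 (new)  [load 30/31]
  19 → host 8 (new)  [load 19/31]
  18 → host 9 (new)  [load 18/31]
9 hosts opened.

9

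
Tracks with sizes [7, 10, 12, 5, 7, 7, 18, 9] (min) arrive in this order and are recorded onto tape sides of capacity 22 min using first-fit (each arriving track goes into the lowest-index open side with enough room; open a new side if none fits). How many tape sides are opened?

  7 → side 1 (new)  [load 7/22]
  10 → side 1  [load 17/22]
  12 → side 2 (new)  [load 12/22]
  5 → side 1  [load 22/22]
  7 → side 2  [load 19/22]
  7 → side 3 (new)  [load 7/22]
  18 → side 4 (new)  [load 18/22]
  9 → side 3  [load 16/22]
4 tape sides opened.

4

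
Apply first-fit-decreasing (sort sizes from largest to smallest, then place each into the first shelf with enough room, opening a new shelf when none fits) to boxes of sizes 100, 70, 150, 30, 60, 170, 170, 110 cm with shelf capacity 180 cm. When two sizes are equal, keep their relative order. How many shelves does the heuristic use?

5

Sorted descending: 170, 170, 150, 110, 100, 70, 60, 30.
  170 → shelf 1 (new)  [load 170/180]
  170 → shelf 2 (new)  [load 170/180]
  150 → shelf 3 (new)  [load 150/180]
  110 → shelf 4 (new)  [load 110/180]
  100 → shelf 5 (new)  [load 100/180]
  70 → shelf 4  [load 180/180]
  60 → shelf 5  [load 160/180]
  30 → shelf 3  [load 180/180]
5 shelves opened.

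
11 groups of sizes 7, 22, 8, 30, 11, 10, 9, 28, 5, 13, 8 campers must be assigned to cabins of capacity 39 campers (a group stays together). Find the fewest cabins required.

Total = 30 + 28 + 22 + 13 + 11 + 10 + 9 + 8 + 8 + 7 + 5 = 151 campers.
Lower bound: ⌈151/39⌉ = 4 cabins.
A packing using 4 cabins:
  cabin 1: 30 + 9 = 39
  cabin 2: 28 + 11 = 39
  cabin 3: 22 + 13 = 35
  cabin 4: 10 + 8 + 8 + 7 + 5 = 38
This matches the lower bound, so 4 is optimal.

4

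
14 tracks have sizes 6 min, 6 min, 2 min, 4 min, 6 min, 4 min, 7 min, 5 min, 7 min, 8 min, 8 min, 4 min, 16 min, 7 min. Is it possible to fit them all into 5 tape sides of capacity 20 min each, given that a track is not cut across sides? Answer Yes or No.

A valid assignment using 5 tape sides:
  side 1: 16 + 4 = 20
  side 2: 8 + 8 + 4 = 20
  side 3: 7 + 7 + 6 = 20
  side 4: 7 + 6 + 6 = 19
  side 5: 5 + 4 + 2 = 11
Every load is within 20 min, so 5 tape sides suffice.

Yes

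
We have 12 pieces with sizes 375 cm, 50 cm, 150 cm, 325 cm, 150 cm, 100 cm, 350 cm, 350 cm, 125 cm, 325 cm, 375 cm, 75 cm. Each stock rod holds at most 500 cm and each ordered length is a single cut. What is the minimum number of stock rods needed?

Total = 375 + 375 + 350 + 350 + 325 + 325 + 150 + 150 + 125 + 100 + 75 + 50 = 2750 cm.
Lower bound: ⌈2750/500⌉ = 6 stock rods.
A packing using 6 stock rods:
  stock rod 1: 375 + 125 = 500
  stock rod 2: 375 + 100 = 475
  stock rod 3: 350 + 150 = 500
  stock rod 4: 350 + 150 = 500
  stock rod 5: 325 + 75 + 50 = 450
  stock rod 6: 325 = 325
This matches the lower bound, so 6 is optimal.

6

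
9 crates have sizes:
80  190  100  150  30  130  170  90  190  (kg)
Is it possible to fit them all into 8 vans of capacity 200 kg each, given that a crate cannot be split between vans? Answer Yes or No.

A valid assignment using 7 vans:
  van 1: 190 = 190
  van 2: 190 = 190
  van 3: 170 + 30 = 200
  van 4: 150 = 150
  van 5: 130 = 130
  van 6: 100 + 90 = 190
  van 7: 80 = 80
That uses only 7 ≤ 8, so 8 vans are enough.

Yes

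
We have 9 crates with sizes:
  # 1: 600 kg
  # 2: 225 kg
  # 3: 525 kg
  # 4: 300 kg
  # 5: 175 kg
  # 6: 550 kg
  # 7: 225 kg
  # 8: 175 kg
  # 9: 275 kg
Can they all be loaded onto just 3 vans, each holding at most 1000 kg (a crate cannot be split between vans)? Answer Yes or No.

Total = 3050 kg; ⌈3050/1000⌉ = 4.
At least 4 vans are required, but only 3 are allowed.

No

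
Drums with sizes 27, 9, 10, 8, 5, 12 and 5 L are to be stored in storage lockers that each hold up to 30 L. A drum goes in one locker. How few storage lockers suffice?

Total = 27 + 12 + 10 + 9 + 8 + 5 + 5 = 76 L.
Lower bound: ⌈76/30⌉ = 3 storage lockers.
A packing using 3 storage lockers:
  locker 1: 27 = 27
  locker 2: 12 + 10 + 8 = 30
  locker 3: 9 + 5 + 5 = 19
This matches the lower bound, so 3 is optimal.

3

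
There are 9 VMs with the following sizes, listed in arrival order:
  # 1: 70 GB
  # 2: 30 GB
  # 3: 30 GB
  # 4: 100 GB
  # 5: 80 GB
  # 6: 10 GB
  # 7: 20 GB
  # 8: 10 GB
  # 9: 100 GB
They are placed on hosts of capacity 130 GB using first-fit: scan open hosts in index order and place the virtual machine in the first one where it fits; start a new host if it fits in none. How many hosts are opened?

  70 → host 1 (new)  [load 70/130]
  30 → host 1  [load 100/130]
  30 → host 1  [load 130/130]
  100 → host 2 (new)  [load 100/130]
  80 → host 3 (new)  [load 80/130]
  10 → host 2  [load 110/130]
  20 → host 2  [load 130/130]
  10 → host 3  [load 90/130]
  100 → host 4 (new)  [load 100/130]
4 hosts opened.

4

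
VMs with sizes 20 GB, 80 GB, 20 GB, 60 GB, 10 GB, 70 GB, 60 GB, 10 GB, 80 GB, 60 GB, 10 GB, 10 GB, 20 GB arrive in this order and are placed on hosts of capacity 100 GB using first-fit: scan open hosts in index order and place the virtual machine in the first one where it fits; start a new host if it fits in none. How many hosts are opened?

6

  20 → host 1 (new)  [load 20/100]
  80 → host 1  [load 100/100]
  20 → host 2 (new)  [load 20/100]
  60 → host 2  [load 80/100]
  10 → host 2  [load 90/100]
  70 → host 3 (new)  [load 70/100]
  60 → host 4 (new)  [load 60/100]
  10 → host 2  [load 100/100]
  80 → host 5 (new)  [load 80/100]
  60 → host 6 (new)  [load 60/100]
  10 → host 3  [load 80/100]
  10 → host 3  [load 90/100]
  20 → host 4  [load 80/100]
6 hosts opened.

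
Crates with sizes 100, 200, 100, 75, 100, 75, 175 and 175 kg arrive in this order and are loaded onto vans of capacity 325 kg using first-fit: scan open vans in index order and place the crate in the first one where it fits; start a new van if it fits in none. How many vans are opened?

4

  100 → van 1 (new)  [load 100/325]
  200 → van 1  [load 300/325]
  100 → van 2 (new)  [load 100/325]
  75 → van 2  [load 175/325]
  100 → van 2  [load 275/325]
  75 → van 3 (new)  [load 75/325]
  175 → van 3  [load 250/325]
  175 → van 4 (new)  [load 175/325]
4 vans opened.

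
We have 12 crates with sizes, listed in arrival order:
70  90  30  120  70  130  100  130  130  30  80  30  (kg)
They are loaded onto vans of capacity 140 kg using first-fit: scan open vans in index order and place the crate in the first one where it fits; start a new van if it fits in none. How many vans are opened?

  70 → van 1 (new)  [load 70/140]
  90 → van 2 (new)  [load 90/140]
  30 → van 1  [load 100/140]
  120 → van 3 (new)  [load 120/140]
  70 → van 4 (new)  [load 70/140]
  130 → van 5 (new)  [load 130/140]
  100 → van 6 (new)  [load 100/140]
  130 → van 7 (new)  [load 130/140]
  130 → van 8 (new)  [load 130/140]
  30 → van 1  [load 130/140]
  80 → van 9 (new)  [load 80/140]
  30 → van 2  [load 120/140]
9 vans opened.

9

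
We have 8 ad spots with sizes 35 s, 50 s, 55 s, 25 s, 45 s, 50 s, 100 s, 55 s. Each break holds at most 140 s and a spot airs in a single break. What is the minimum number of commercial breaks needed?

4

Total = 100 + 55 + 55 + 50 + 50 + 45 + 35 + 25 = 415 s.
Lower bound: ⌈415/140⌉ = 3 commercial breaks.
A packing using 4 commercial breaks:
  break 1: 100 + 35 = 135
  break 2: 55 + 55 + 25 = 135
  break 3: 50 + 50 = 100
  break 4: 45 = 45
No arrangement into 3 commercial breaks stays within capacity, so 4 is optimal.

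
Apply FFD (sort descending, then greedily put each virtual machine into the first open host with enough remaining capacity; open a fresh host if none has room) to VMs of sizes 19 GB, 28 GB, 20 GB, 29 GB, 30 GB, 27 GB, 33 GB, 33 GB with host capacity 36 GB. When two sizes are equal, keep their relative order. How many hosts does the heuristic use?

8

Sorted descending: 33, 33, 30, 29, 28, 27, 20, 19.
  33 → host 1 (new)  [load 33/36]
  33 → host 2 (new)  [load 33/36]
  30 → host 3 (new)  [load 30/36]
  29 → host 4 (new)  [load 29/36]
  28 → host 5 (new)  [load 28/36]
  27 → host 6 (new)  [load 27/36]
  20 → host 7 (new)  [load 20/36]
  19 → host 8 (new)  [load 19/36]
8 hosts opened.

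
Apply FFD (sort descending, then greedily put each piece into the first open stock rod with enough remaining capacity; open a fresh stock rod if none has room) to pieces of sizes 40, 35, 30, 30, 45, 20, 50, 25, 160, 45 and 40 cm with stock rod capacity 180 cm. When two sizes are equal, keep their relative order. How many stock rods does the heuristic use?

Sorted descending: 160, 50, 45, 45, 40, 40, 35, 30, 30, 25, 20.
  160 → stock rod 1 (new)  [load 160/180]
  50 → stock rod 2 (new)  [load 50/180]
  45 → stock rod 2  [load 95/180]
  45 → stock rod 2  [load 140/180]
  40 → stock rod 2  [load 180/180]
  40 → stock rod 3 (new)  [load 40/180]
  35 → stock rod 3  [load 75/180]
  30 → stock rod 3  [load 105/180]
  30 → stock rod 3  [load 135/180]
  25 → stock rod 3  [load 160/180]
  20 → stock rod 1  [load 180/180]
3 stock rods opened.

3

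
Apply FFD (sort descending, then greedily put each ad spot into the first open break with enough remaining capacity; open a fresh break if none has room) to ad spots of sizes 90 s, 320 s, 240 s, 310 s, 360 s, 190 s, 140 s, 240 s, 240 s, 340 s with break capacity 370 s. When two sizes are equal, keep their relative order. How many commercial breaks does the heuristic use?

Sorted descending: 360, 340, 320, 310, 240, 240, 240, 190, 140, 90.
  360 → break 1 (new)  [load 360/370]
  340 → break 2 (new)  [load 340/370]
  320 → break 3 (new)  [load 320/370]
  310 → break 4 (new)  [load 310/370]
  240 → break 5 (new)  [load 240/370]
  240 → break 6 (new)  [load 240/370]
  240 → break 7 (new)  [load 240/370]
  190 → break 8 (new)  [load 190/370]
  140 → break 8  [load 330/370]
  90 → break 5  [load 330/370]
8 commercial breaks opened.

8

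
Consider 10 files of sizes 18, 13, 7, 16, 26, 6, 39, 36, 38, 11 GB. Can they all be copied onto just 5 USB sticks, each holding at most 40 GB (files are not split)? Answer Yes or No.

Total = 210 GB; ⌈210/40⌉ = 6.
At least 6 USB sticks are required, but only 5 are allowed.

No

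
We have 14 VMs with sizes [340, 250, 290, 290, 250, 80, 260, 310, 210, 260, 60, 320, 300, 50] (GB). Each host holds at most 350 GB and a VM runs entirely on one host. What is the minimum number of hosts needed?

11

Total = 340 + 320 + 310 + 300 + 290 + 290 + 260 + 260 + 250 + 250 + 210 + 80 + 60 + 50 = 3270 GB.
Lower bound: ⌈3270/350⌉ = 10 hosts.
Also, 11 VMs each exceed 175 GB, and no two of those can share a host, so at least 11 hosts are needed.
A packing using 11 hosts:
  host 1: 340 = 340
  host 2: 320 = 320
  host 3: 310 = 310
  host 4: 300 + 50 = 350
  host 5: 290 + 60 = 350
  host 6: 290 = 290
  host 7: 260 + 80 = 340
  host 8: 260 = 260
  host 9: 250 = 250
  host 10: 250 = 250
  host 11: 210 = 210
This matches the lower bound, so 11 is optimal.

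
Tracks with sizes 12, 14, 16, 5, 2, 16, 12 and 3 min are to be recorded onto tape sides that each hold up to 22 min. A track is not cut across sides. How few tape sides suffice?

Total = 16 + 16 + 14 + 12 + 12 + 5 + 3 + 2 = 80 min.
Lower bound: ⌈80/22⌉ = 4 tape sides.
Also, 5 tracks each exceed 11 min, and no two of those can share a side, so at least 5 tape sides are needed.
A packing using 5 tape sides:
  side 1: 16 + 5 = 21
  side 2: 16 + 3 + 2 = 21
  side 3: 14 = 14
  side 4: 12 = 12
  side 5: 12 = 12
This matches the lower bound, so 5 is optimal.

5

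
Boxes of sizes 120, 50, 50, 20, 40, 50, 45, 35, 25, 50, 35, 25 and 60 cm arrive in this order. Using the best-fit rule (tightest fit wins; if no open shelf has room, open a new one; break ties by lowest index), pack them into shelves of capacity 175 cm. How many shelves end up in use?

4

  120 → shelf 1 (new)  [load 120/175]
  50 → shelf 1  [load 170/175]
  50 → shelf 2 (new)  [load 50/175]
  20 → shelf 2  [load 70/175]
  40 → shelf 2  [load 110/175]
  50 → shelf 2  [load 160/175]
  45 → shelf 3 (new)  [load 45/175]
  35 → shelf 3  [load 80/175]
  25 → shelf 3  [load 105/175]
  50 → shelf 3  [load 155/175]
  35 → shelf 4 (new)  [load 35/175]
  25 → shelf 4  [load 60/175]
  60 → shelf 4  [load 120/175]
4 shelves opened.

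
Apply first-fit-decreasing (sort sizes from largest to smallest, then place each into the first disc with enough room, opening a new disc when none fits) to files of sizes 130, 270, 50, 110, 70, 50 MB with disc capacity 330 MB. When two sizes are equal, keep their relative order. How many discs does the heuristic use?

3

Sorted descending: 270, 130, 110, 70, 50, 50.
  270 → disc 1 (new)  [load 270/330]
  130 → disc 2 (new)  [load 130/330]
  110 → disc 2  [load 240/330]
  70 → disc 2  [load 310/330]
  50 → disc 1  [load 320/330]
  50 → disc 3 (new)  [load 50/330]
3 discs opened.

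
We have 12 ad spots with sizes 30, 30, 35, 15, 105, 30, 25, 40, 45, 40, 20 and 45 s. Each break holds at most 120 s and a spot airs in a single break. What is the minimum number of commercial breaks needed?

4

Total = 105 + 45 + 45 + 40 + 40 + 35 + 30 + 30 + 30 + 25 + 20 + 15 = 460 s.
Lower bound: ⌈460/120⌉ = 4 commercial breaks.
A packing using 4 commercial breaks:
  break 1: 105 + 15 = 120
  break 2: 45 + 45 + 30 = 120
  break 3: 40 + 40 + 35 = 115
  break 4: 30 + 30 + 25 + 20 = 105
This matches the lower bound, so 4 is optimal.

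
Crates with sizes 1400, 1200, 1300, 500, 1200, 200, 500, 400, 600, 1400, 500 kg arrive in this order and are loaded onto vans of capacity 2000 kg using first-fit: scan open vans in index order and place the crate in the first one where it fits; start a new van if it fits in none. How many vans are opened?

5

  1400 → van 1 (new)  [load 1400/2000]
  1200 → van 2 (new)  [load 1200/2000]
  1300 → van 3 (new)  [load 1300/2000]
  500 → van 1  [load 1900/2000]
  1200 → van 4 (new)  [load 1200/2000]
  200 → van 2  [load 1400/2000]
  500 → van 2  [load 1900/2000]
  400 → van 3  [load 1700/2000]
  600 → van 4  [load 1800/2000]
  1400 → van 5 (new)  [load 1400/2000]
  500 → van 5  [load 1900/2000]
5 vans opened.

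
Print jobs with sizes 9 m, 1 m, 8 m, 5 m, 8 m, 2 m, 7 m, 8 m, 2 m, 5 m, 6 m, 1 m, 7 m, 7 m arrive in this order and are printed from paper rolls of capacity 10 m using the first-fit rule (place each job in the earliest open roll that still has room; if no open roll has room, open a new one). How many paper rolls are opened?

  9 → roll 1 (new)  [load 9/10]
  1 → roll 1  [load 10/10]
  8 → roll 2 (new)  [load 8/10]
  5 → roll 3 (new)  [load 5/10]
  8 → roll 4 (new)  [load 8/10]
  2 → roll 2  [load 10/10]
  7 → roll 5 (new)  [load 7/10]
  8 → roll 6 (new)  [load 8/10]
  2 → roll 3  [load 7/10]
  5 → roll 7 (new)  [load 5/10]
  6 → roll 8 (new)  [load 6/10]
  1 → roll 3  [load 8/10]
  7 → roll 9 (new)  [load 7/10]
  7 → roll 10 (new)  [load 7/10]
10 paper rolls opened.

10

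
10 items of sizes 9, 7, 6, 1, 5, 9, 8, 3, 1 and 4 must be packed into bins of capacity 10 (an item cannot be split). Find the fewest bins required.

Total = 9 + 9 + 8 + 7 + 6 + 5 + 4 + 3 + 1 + 1 = 53.
Lower bound: ⌈53/10⌉ = 6 bins.
A packing using 6 bins:
  bin 1: 9 + 1 = 10
  bin 2: 9 + 1 = 10
  bin 3: 8 = 8
  bin 4: 7 + 3 = 10
  bin 5: 6 + 4 = 10
  bin 6: 5 = 5
This matches the lower bound, so 6 is optimal.

6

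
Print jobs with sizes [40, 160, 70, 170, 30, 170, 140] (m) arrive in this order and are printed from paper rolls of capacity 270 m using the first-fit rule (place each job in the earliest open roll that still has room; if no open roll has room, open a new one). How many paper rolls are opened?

4

  40 → roll 1 (new)  [load 40/270]
  160 → roll 1  [load 200/270]
  70 → roll 1  [load 270/270]
  170 → roll 2 (new)  [load 170/270]
  30 → roll 2  [load 200/270]
  170 → roll 3 (new)  [load 170/270]
  140 → roll 4 (new)  [load 140/270]
4 paper rolls opened.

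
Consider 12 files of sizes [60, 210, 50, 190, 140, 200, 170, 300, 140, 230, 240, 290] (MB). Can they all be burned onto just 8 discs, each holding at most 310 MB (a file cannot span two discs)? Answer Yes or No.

Total = 2220 MB; ⌈2220/310⌉ = 8.
The bound of 8 does not rule out 8, but exhaustive search shows no assignment into 8 discs of capacity 310 MB exists — the minimum is 9.

No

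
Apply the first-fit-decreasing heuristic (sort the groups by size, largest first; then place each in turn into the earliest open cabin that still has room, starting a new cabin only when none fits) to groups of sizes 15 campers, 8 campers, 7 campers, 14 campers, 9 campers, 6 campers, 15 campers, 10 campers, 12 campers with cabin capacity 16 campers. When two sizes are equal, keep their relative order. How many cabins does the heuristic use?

Sorted descending: 15, 15, 14, 12, 10, 9, 8, 7, 6.
  15 → cabin 1 (new)  [load 15/16]
  15 → cabin 2 (new)  [load 15/16]
  14 → cabin 3 (new)  [load 14/16]
  12 → cabin 4 (new)  [load 12/16]
  10 → cabin 5 (new)  [load 10/16]
  9 → cabin 6 (new)  [load 9/16]
  8 → cabin 7 (new)  [load 8/16]
  7 → cabin 6  [load 16/16]
  6 → cabin 5  [load 16/16]
7 cabins opened.

7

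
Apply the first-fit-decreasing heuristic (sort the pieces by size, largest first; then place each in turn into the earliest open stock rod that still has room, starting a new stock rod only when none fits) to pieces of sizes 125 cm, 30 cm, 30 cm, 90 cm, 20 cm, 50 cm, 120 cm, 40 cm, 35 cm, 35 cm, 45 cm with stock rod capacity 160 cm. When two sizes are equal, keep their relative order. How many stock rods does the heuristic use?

4

Sorted descending: 125, 120, 90, 50, 45, 40, 35, 35, 30, 30, 20.
  125 → stock rod 1 (new)  [load 125/160]
  120 → stock rod 2 (new)  [load 120/160]
  90 → stock rod 3 (new)  [load 90/160]
  50 → stock rod 3  [load 140/160]
  45 → stock rod 4 (new)  [load 45/160]
  40 → stock rod 2  [load 160/160]
  35 → stock rod 1  [load 160/160]
  35 → stock rod 4  [load 80/160]
  30 → stock rod 4  [load 110/160]
  30 → stock rod 4  [load 140/160]
  20 → stock rod 3  [load 160/160]
4 stock rods opened.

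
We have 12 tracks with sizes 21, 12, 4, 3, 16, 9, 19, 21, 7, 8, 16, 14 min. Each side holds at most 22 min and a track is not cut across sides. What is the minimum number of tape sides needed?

8

Total = 21 + 21 + 19 + 16 + 16 + 14 + 12 + 9 + 8 + 7 + 4 + 3 = 150 min.
Lower bound: ⌈150/22⌉ = 7 tape sides.
A packing using 8 tape sides:
  side 1: 21 = 21
  side 2: 21 = 21
  side 3: 19 + 3 = 22
  side 4: 16 + 4 = 20
  side 5: 16 = 16
  side 6: 14 + 8 = 22
  side 7: 12 + 9 = 21
  side 8: 7 = 7
No arrangement into 7 tape sides stays within capacity, so 8 is optimal.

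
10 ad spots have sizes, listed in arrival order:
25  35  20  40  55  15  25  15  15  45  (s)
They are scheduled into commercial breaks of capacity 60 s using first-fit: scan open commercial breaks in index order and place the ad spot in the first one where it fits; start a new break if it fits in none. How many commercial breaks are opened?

5

  25 → break 1 (new)  [load 25/60]
  35 → break 1  [load 60/60]
  20 → break 2 (new)  [load 20/60]
  40 → break 2  [load 60/60]
  55 → break 3 (new)  [load 55/60]
  15 → break 4 (new)  [load 15/60]
  25 → break 4  [load 40/60]
  15 → break 4  [load 55/60]
  15 → break 5 (new)  [load 15/60]
  45 → break 5  [load 60/60]
5 commercial breaks opened.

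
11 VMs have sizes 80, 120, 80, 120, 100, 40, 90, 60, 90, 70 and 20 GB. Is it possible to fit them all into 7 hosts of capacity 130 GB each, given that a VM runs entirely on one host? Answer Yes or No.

No

Total = 870 GB; ⌈870/130⌉ = 7.
8 VMs each exceed half the capacity and cannot share a host, forcing at least 8 hosts.
At least 8 hosts are required, but only 7 are allowed.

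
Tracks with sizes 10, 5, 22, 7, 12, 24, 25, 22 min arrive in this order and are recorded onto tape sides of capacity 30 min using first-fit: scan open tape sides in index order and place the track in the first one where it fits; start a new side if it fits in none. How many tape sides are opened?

6

  10 → side 1 (new)  [load 10/30]
  5 → side 1  [load 15/30]
  22 → side 2 (new)  [load 22/30]
  7 → side 1  [load 22/30]
  12 → side 3 (new)  [load 12/30]
  24 → side 4 (new)  [load 24/30]
  25 → side 5 (new)  [load 25/30]
  22 → side 6 (new)  [load 22/30]
6 tape sides opened.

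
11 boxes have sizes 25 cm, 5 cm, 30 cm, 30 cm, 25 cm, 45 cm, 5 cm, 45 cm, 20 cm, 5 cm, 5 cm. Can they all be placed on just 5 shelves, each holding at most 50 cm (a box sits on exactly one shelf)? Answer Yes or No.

A valid assignment using 5 shelves:
  shelf 1: 45 + 5 = 50
  shelf 2: 45 + 5 = 50
  shelf 3: 30 + 20 = 50
  shelf 4: 30 + 5 + 5 = 40
  shelf 5: 25 + 25 = 50
Every load is within 50 cm, so 5 shelves suffice.

Yes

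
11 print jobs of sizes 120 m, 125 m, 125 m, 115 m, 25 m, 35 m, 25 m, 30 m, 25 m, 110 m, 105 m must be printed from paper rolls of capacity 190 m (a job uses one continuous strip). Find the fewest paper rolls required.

Total = 125 + 125 + 120 + 115 + 110 + 105 + 35 + 30 + 25 + 25 + 25 = 840 m.
Lower bound: ⌈840/190⌉ = 5 paper rolls.
Also, 6 print jobs each exceed 95 m, and no two of those can share a roll, so at least 6 paper rolls are needed.
A packing using 6 paper rolls:
  roll 1: 125 + 35 + 30 = 190
  roll 2: 125 + 25 + 25 = 175
  roll 3: 120 + 25 = 145
  roll 4: 115 = 115
  roll 5: 110 = 110
  roll 6: 105 = 105
This matches the lower bound, so 6 is optimal.

6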